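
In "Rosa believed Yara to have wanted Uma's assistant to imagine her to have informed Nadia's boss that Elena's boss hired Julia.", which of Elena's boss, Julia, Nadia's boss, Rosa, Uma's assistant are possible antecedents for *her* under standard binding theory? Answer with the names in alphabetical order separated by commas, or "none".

*her* is a pronoun; Principle B requires it to be free in its binding domain — the clause headed by 'imagine'.
— Elena's boss: subject of the clause headed by 'hired'; is c-commanded by the pronoun; coreference would bind this R-expression — blocked (Principle C).
— Julia: object of the clause headed by 'hired'; is c-commanded by the pronoun; coreference would bind this R-expression — blocked (Principle C).
— Nadia's boss: object of the clause headed by 'informed'; is c-commanded by the pronoun; coreference would bind this R-expression — blocked (Principle C).
— Rosa: subject of the matrix clause; c-commands the pronoun but lies outside its binding domain — allowed.
— Uma's assistant: subject of the clause headed by 'imagine'; c-commands the pronoun within its binding domain — blocked (Principle B).

Rosa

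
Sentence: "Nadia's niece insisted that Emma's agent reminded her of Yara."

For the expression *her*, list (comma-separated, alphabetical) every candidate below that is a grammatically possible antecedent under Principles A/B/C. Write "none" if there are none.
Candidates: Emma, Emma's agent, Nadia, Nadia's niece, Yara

Emma, Nadia, Nadia's niece

*her* is a pronoun; Principle B requires it to be free in its binding domain — the clause headed by 'reminded'.
— Emma: possessor inside the subject DP of the clause headed by 'reminded'; does not c-command the pronoun — Principle B does not apply; allowed.
— Emma's agent: subject of the clause headed by 'reminded'; c-commands the pronoun within its binding domain — blocked (Principle B).
— Nadia: possessor inside the subject DP of the matrix clause; does not c-command the pronoun — Principle B does not apply; allowed.
— Nadia's niece: subject of the matrix clause; c-commands the pronoun but lies outside its binding domain — allowed.
— Yara: second object of the clause headed by 'reminded'; is c-commanded by the pronoun; coreference would bind this R-expression — blocked (Principle C).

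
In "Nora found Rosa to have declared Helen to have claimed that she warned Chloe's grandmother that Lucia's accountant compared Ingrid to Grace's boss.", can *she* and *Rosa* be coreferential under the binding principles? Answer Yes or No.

Yes

*Rosa* is an R-expression; Principle C requires it to be free (not bound by any c-commanding expression).
— she: subject of the clause headed by 'warned'; the pronoun does not c-command the R-expression — coreference allowed.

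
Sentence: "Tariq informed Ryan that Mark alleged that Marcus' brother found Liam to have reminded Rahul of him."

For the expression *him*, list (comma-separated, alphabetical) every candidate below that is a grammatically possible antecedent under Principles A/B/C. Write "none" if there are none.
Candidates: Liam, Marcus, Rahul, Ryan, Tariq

Marcus, Ryan, Tariq

*him* is a pronoun; Principle B requires it to be free in its binding domain — the clause headed by 'reminded'.
— Liam: subject of the clause headed by 'reminded'; c-commands the pronoun within its binding domain — blocked (Principle B).
— Marcus: possessor inside the subject DP of the clause headed by 'found'; does not c-command the pronoun — Principle B does not apply; allowed.
— Rahul: object of the clause headed by 'reminded'; c-commands the pronoun within its binding domain — blocked (Principle B).
— Ryan: object of the matrix clause; c-commands the pronoun but lies outside its binding domain — allowed.
— Tariq: subject of the matrix clause; c-commands the pronoun but lies outside its binding domain — allowed.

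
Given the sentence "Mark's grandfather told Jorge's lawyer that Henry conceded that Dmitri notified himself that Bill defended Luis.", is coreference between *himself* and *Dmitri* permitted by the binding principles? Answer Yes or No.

Yes

*himself* is a reflexive; Principle A requires it to be bound within its binding domain — the clause headed by 'notified'.
— Dmitri: subject of the clause headed by 'notified'; c-commands the reflexive within its binding domain — allowed (Principle A).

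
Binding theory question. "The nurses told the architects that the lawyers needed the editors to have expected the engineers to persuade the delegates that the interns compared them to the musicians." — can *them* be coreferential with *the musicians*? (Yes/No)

No

*them* is a pronoun; Principle B requires it to be free in its binding domain — the clause headed by 'compared'.
— the musicians: second object of the clause headed by 'compared'; is c-commanded by the pronoun; coreference would bind this R-expression — blocked (Principle C).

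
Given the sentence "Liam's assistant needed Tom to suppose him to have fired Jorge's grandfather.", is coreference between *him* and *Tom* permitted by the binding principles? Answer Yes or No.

*him* is a pronoun; Principle B requires it to be free in its binding domain — the clause headed by 'suppose'.
— Tom: subject of the clause headed by 'suppose'; c-commands the pronoun within its binding domain — blocked (Principle B).

No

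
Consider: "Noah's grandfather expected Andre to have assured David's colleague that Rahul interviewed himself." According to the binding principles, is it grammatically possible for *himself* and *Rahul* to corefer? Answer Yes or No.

*himself* is a reflexive; Principle A requires it to be bound within its binding domain — the clause headed by 'interviewed'.
— Rahul: subject of the clause headed by 'interviewed'; c-commands the reflexive within its binding domain — allowed (Principle A).

Yes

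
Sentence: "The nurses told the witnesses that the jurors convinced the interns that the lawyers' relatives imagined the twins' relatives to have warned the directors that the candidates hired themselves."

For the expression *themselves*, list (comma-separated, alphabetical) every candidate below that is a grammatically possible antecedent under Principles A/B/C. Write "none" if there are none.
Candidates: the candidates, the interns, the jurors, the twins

the candidates

*themselves* is a reflexive; Principle A requires it to be bound within its binding domain — the clause headed by 'hired'.
— the candidates: subject of the clause headed by 'hired'; c-commands the reflexive within its binding domain — allowed (Principle A).
— the interns: object of the clause headed by 'convinced'; c-commands the reflexive but lies outside its binding domain — cannot bind it (Principle A).
— the jurors: subject of the clause headed by 'convinced'; c-commands the reflexive but lies outside its binding domain — cannot bind it (Principle A).
— the twins: possessor inside the subject DP of the clause headed by 'warned'; does not c-command the reflexive — cannot bind it (Principle A).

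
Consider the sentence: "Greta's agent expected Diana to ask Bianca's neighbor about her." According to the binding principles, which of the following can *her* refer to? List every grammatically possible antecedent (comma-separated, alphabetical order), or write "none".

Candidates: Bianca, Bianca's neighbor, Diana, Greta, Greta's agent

Bianca, Greta, Greta's agent

*her* is a pronoun; Principle B requires it to be free in its binding domain — the clause headed by 'ask'.
— Bianca: possessor inside the object DP of the clause headed by 'ask'; does not c-command the pronoun — Principle B does not apply; allowed.
— Bianca's neighbor: object of the clause headed by 'ask'; c-commands the pronoun within its binding domain — blocked (Principle B).
— Diana: subject of the clause headed by 'ask'; c-commands the pronoun within its binding domain — blocked (Principle B).
— Greta: possessor inside the subject DP of the matrix clause; does not c-command the pronoun — Principle B does not apply; allowed.
— Greta's agent: subject of the matrix clause; c-commands the pronoun but lies outside its binding domain — allowed.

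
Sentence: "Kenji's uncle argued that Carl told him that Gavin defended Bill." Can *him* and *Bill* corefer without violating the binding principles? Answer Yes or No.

No

*Bill* is an R-expression; Principle C requires it to be free (not bound by any c-commanding expression).
— him: object of the clause headed by 'told'; the pronoun c-commands the R-expression — coreference blocked (Principle C).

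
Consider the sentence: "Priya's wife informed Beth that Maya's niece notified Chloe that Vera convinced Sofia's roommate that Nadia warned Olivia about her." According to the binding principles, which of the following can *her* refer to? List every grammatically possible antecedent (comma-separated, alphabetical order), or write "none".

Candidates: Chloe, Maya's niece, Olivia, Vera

*her* is a pronoun; Principle B requires it to be free in its binding domain — the clause headed by 'warned'.
— Chloe: object of the clause headed by 'notified'; c-commands the pronoun but lies outside its binding domain — allowed.
— Maya's niece: subject of the clause headed by 'notified'; c-commands the pronoun but lies outside its binding domain — allowed.
— Olivia: object of the clause headed by 'warned'; c-commands the pronoun within its binding domain — blocked (Principle B).
— Vera: subject of the clause headed by 'convinced'; c-commands the pronoun but lies outside its binding domain — allowed.

Chloe, Maya's niece, Vera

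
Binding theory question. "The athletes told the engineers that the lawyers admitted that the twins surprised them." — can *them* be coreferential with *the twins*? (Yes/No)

No

*them* is a pronoun; Principle B requires it to be free in its binding domain — the clause headed by 'surprised'.
— the twins: subject of the clause headed by 'surprised'; c-commands the pronoun within its binding domain — blocked (Principle B).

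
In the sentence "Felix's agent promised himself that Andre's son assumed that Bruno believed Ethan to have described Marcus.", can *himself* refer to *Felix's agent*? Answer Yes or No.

*himself* is a reflexive; Principle A requires it to be bound within its binding domain — the matrix clause.
— Felix's agent: subject of the matrix clause; c-commands the reflexive within its binding domain — allowed (Principle A).

Yes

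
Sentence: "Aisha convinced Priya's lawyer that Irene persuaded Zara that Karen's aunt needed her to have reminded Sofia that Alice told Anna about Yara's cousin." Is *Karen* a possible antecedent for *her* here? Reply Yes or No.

Yes

*her* is a pronoun; Principle B requires it to be free in its binding domain — the clause headed by 'needed'.
— Karen: possessor inside the subject DP of the clause headed by 'needed'; does not c-command the pronoun — Principle B does not apply; allowed.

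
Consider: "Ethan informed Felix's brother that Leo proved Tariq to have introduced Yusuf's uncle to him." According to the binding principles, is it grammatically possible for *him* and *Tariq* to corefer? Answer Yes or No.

No

*him* is a pronoun; Principle B requires it to be free in its binding domain — the clause headed by 'introduced'.
— Tariq: subject of the clause headed by 'introduced'; c-commands the pronoun within its binding domain — blocked (Principle B).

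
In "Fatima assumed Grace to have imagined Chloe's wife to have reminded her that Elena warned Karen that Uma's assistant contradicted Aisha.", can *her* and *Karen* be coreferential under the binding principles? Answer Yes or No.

No

*Karen* is an R-expression; Principle C requires it to be free (not bound by any c-commanding expression).
— her: object of the clause headed by 'reminded'; the pronoun c-commands the R-expression — coreference blocked (Principle C).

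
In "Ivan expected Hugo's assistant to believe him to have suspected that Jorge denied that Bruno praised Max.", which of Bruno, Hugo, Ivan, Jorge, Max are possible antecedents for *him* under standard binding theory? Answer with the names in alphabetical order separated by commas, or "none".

Hugo, Ivan

*him* is a pronoun; Principle B requires it to be free in its binding domain — the clause headed by 'believe'.
— Bruno: subject of the clause headed by 'praised'; is c-commanded by the pronoun; coreference would bind this R-expression — blocked (Principle C).
— Hugo: possessor inside the subject DP of the clause headed by 'believe'; does not c-command the pronoun — Principle B does not apply; allowed.
— Ivan: subject of the matrix clause; c-commands the pronoun but lies outside its binding domain — allowed.
— Jorge: subject of the clause headed by 'denied'; is c-commanded by the pronoun; coreference would bind this R-expression — blocked (Principle C).
— Max: object of the clause headed by 'praised'; is c-commanded by the pronoun; coreference would bind this R-expression — blocked (Principle C).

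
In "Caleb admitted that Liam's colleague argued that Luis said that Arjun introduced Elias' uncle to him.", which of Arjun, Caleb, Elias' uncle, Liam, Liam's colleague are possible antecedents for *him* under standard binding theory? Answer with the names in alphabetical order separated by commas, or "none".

*him* is a pronoun; Principle B requires it to be free in its binding domain — the clause headed by 'introduced'.
— Arjun: subject of the clause headed by 'introduced'; c-commands the pronoun within its binding domain — blocked (Principle B).
— Caleb: subject of the matrix clause; c-commands the pronoun but lies outside its binding domain — allowed.
— Elias' uncle: object of the clause headed by 'introduced'; c-commands the pronoun within its binding domain — blocked (Principle B).
— Liam: possessor inside the subject DP of the clause headed by 'argued'; does not c-command the pronoun — Principle B does not apply; allowed.
— Liam's colleague: subject of the clause headed by 'argued'; c-commands the pronoun but lies outside its binding domain — allowed.

Caleb, Liam, Liam's colleague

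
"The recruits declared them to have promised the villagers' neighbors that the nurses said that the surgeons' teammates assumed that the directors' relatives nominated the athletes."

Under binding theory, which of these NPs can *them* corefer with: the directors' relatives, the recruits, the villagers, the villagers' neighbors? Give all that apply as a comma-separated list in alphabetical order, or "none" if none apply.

none

*them* is a pronoun; Principle B requires it to be free in its binding domain — the matrix clause.
— the directors' relatives: subject of the clause headed by 'nominated'; is c-commanded by the pronoun; coreference would bind this R-expression — blocked (Principle C).
— the recruits: subject of the matrix clause; c-commands the pronoun within its binding domain — blocked (Principle B).
— the villagers: possessor inside the object DP of the clause headed by 'promised'; is c-commanded by the pronoun; coreference would bind this R-expression — blocked (Principle C).
— the villagers' neighbors: object of the clause headed by 'promised'; is c-commanded by the pronoun; coreference would bind this R-expression — blocked (Principle C).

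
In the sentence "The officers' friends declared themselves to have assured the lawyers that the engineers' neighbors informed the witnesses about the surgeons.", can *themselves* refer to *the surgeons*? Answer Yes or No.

No

*themselves* is a reflexive; Principle A requires it to be bound within its binding domain — the matrix clause.
— the surgeons: second object of the clause headed by 'informed'; does not c-command the reflexive — cannot bind it (Principle A).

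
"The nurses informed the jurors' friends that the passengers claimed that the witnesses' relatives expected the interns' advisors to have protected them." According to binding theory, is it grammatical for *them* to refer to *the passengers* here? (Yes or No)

Yes

*the passengers* is an R-expression; Principle C requires it to be free (not bound by any c-commanding expression).
— them: object of the clause headed by 'protected'; the pronoun does not c-command the R-expression — coreference allowed.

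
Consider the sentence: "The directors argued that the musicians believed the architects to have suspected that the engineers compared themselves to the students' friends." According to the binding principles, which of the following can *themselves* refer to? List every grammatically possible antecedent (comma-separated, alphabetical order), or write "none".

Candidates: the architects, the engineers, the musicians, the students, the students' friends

*themselves* is a reflexive; Principle A requires it to be bound within its binding domain — the clause headed by 'compared'.
— the architects: subject of the clause headed by 'suspected'; c-commands the reflexive but lies outside its binding domain — cannot bind it (Principle A).
— the engineers: subject of the clause headed by 'compared'; c-commands the reflexive within its binding domain — allowed (Principle A).
— the musicians: subject of the clause headed by 'believed'; c-commands the reflexive but lies outside its binding domain — cannot bind it (Principle A).
— the students: possessor inside the second object DP of the clause headed by 'compared'; does not c-command the reflexive — cannot bind it (Principle A).
— the students' friends: second object of the clause headed by 'compared'; does not c-command the reflexive — cannot bind it (Principle A).

the engineers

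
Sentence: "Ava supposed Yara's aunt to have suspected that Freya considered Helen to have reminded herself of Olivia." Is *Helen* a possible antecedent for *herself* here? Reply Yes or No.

*herself* is a reflexive; Principle A requires it to be bound within its binding domain — the clause headed by 'reminded'.
— Helen: subject of the clause headed by 'reminded'; c-commands the reflexive within its binding domain — allowed (Principle A).

Yes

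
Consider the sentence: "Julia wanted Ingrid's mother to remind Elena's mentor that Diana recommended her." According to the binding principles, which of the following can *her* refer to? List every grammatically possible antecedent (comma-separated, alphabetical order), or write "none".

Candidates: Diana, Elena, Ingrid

Elena, Ingrid

*her* is a pronoun; Principle B requires it to be free in its binding domain — the clause headed by 'recommended'.
— Diana: subject of the clause headed by 'recommended'; c-commands the pronoun within its binding domain — blocked (Principle B).
— Elena: possessor inside the object DP of the clause headed by 'remind'; does not c-command the pronoun — Principle B does not apply; allowed.
— Ingrid: possessor inside the subject DP of the clause headed by 'remind'; does not c-command the pronoun — Principle B does not apply; allowed.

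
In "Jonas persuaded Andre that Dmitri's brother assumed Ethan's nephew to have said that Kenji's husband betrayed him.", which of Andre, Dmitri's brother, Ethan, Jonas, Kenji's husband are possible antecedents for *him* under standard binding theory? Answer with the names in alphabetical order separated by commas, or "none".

*him* is a pronoun; Principle B requires it to be free in its binding domain — the clause headed by 'betrayed'.
— Andre: object of the matrix clause; c-commands the pronoun but lies outside its binding domain — allowed.
— Dmitri's brother: subject of the clause headed by 'assumed'; c-commands the pronoun but lies outside its binding domain — allowed.
— Ethan: possessor inside the subject DP of the clause headed by 'said'; does not c-command the pronoun — Principle B does not apply; allowed.
— Jonas: subject of the matrix clause; c-commands the pronoun but lies outside its binding domain — allowed.
— Kenji's husband: subject of the clause headed by 'betrayed'; c-commands the pronoun within its binding domain — blocked (Principle B).

Andre, Dmitri's brother, Ethan, Jonas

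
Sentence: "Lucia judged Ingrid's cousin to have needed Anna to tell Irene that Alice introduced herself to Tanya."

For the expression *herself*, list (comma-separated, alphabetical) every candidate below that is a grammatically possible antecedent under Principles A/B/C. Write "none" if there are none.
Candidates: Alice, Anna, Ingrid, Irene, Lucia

*herself* is a reflexive; Principle A requires it to be bound within its binding domain — the clause headed by 'introduced'.
— Alice: subject of the clause headed by 'introduced'; c-commands the reflexive within its binding domain — allowed (Principle A).
— Anna: subject of the clause headed by 'tell'; c-commands the reflexive but lies outside its binding domain — cannot bind it (Principle A).
— Ingrid: possessor inside the subject DP of the clause headed by 'needed'; does not c-command the reflexive — cannot bind it (Principle A).
— Irene: object of the clause headed by 'tell'; c-commands the reflexive but lies outside its binding domain — cannot bind it (Principle A).
— Lucia: subject of the matrix clause; c-commands the reflexive but lies outside its binding domain — cannot bind it (Principle A).

Alice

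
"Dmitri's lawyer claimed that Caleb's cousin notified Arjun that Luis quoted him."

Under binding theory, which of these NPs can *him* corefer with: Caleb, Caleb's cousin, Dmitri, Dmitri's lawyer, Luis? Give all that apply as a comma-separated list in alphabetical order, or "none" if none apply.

*him* is a pronoun; Principle B requires it to be free in its binding domain — the clause headed by 'quoted'.
— Caleb: possessor inside the subject DP of the clause headed by 'notified'; does not c-command the pronoun — Principle B does not apply; allowed.
— Caleb's cousin: subject of the clause headed by 'notified'; c-commands the pronoun but lies outside its binding domain — allowed.
— Dmitri: possessor inside the subject DP of the matrix clause; does not c-command the pronoun — Principle B does not apply; allowed.
— Dmitri's lawyer: subject of the matrix clause; c-commands the pronoun but lies outside its binding domain — allowed.
— Luis: subject of the clause headed by 'quoted'; c-commands the pronoun within its binding domain — blocked (Principle B).

Caleb, Caleb's cousin, Dmitri, Dmitri's lawyer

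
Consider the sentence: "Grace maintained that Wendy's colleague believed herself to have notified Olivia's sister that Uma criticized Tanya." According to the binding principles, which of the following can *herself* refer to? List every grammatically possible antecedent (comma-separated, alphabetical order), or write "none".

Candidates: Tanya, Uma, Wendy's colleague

*herself* is a reflexive; Principle A requires it to be bound within its binding domain — the clause headed by 'believed'.
— Tanya: object of the clause headed by 'criticized'; does not c-command the reflexive — cannot bind it (Principle A).
— Uma: subject of the clause headed by 'criticized'; does not c-command the reflexive — cannot bind it (Principle A).
— Wendy's colleague: subject of the clause headed by 'believed'; c-commands the reflexive within its binding domain — allowed (Principle A).

Wendy's colleague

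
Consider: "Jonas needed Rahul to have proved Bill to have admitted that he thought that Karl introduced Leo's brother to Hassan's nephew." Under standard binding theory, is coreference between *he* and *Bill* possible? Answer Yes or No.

*Bill* is an R-expression; Principle C requires it to be free (not bound by any c-commanding expression).
— he: subject of the clause headed by 'thought'; the pronoun does not c-command the R-expression — coreference allowed.

Yes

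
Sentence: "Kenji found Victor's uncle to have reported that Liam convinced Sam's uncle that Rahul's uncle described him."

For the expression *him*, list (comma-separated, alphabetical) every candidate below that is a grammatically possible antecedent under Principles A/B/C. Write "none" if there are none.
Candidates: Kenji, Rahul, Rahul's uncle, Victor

*him* is a pronoun; Principle B requires it to be free in its binding domain — the clause headed by 'described'.
— Kenji: subject of the matrix clause; c-commands the pronoun but lies outside its binding domain — allowed.
— Rahul: possessor inside the subject DP of the clause headed by 'described'; does not c-command the pronoun — Principle B does not apply; allowed.
— Rahul's uncle: subject of the clause headed by 'described'; c-commands the pronoun within its binding domain — blocked (Principle B).
— Victor: possessor inside the subject DP of the clause headed by 'reported'; does not c-command the pronoun — Principle B does not apply; allowed.

Kenji, Rahul, Victor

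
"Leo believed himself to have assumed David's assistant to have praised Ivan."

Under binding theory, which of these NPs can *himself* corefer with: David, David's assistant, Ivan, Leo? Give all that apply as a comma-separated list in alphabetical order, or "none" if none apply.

*himself* is a reflexive; Principle A requires it to be bound within its binding domain — the matrix clause.
— David: possessor inside the subject DP of the clause headed by 'praised'; does not c-command the reflexive — cannot bind it (Principle A).
— David's assistant: subject of the clause headed by 'praised'; does not c-command the reflexive — cannot bind it (Principle A).
— Ivan: object of the clause headed by 'praised'; does not c-command the reflexive — cannot bind it (Principle A).
— Leo: subject of the matrix clause; c-commands the reflexive within its binding domain — allowed (Principle A).

Leo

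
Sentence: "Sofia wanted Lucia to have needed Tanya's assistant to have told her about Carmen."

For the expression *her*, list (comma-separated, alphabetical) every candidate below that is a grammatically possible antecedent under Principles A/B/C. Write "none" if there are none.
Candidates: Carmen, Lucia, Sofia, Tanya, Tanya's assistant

Lucia, Sofia, Tanya

*her* is a pronoun; Principle B requires it to be free in its binding domain — the clause headed by 'told'.
— Carmen: second object of the clause headed by 'told'; is c-commanded by the pronoun; coreference would bind this R-expression — blocked (Principle C).
— Lucia: subject of the clause headed by 'needed'; c-commands the pronoun but lies outside its binding domain — allowed.
— Sofia: subject of the matrix clause; c-commands the pronoun but lies outside its binding domain — allowed.
— Tanya: possessor inside the subject DP of the clause headed by 'told'; does not c-command the pronoun — Principle B does not apply; allowed.
— Tanya's assistant: subject of the clause headed by 'told'; c-commands the pronoun within its binding domain — blocked (Principle B).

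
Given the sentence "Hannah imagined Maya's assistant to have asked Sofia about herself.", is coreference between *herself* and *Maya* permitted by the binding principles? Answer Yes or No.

*herself* is a reflexive; Principle A requires it to be bound within its binding domain — the clause headed by 'asked'.
— Maya: possessor inside the subject DP of the clause headed by 'asked'; does not c-command the reflexive — cannot bind it (Principle A).

No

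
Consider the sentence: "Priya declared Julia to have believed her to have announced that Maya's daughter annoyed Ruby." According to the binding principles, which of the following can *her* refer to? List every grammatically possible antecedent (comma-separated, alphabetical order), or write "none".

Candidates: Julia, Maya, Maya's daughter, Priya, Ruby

*her* is a pronoun; Principle B requires it to be free in its binding domain — the clause headed by 'believed'.
— Julia: subject of the clause headed by 'believed'; c-commands the pronoun within its binding domain — blocked (Principle B).
— Maya: possessor inside the subject DP of the clause headed by 'annoyed'; is c-commanded by the pronoun; coreference would bind this R-expression — blocked (Principle C).
— Maya's daughter: subject of the clause headed by 'annoyed'; is c-commanded by the pronoun; coreference would bind this R-expression — blocked (Principle C).
— Priya: subject of the matrix clause; c-commands the pronoun but lies outside its binding domain — allowed.
— Ruby: object of the clause headed by 'annoyed'; is c-commanded by the pronoun; coreference would bind this R-expression — blocked (Principle C).

Priya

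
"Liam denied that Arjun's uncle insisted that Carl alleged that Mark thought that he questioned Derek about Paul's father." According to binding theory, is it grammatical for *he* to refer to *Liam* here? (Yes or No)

*Liam* is an R-expression; Principle C requires it to be free (not bound by any c-commanding expression).
— he: subject of the clause headed by 'questioned'; the pronoun does not c-command the R-expression — coreference allowed.

Yes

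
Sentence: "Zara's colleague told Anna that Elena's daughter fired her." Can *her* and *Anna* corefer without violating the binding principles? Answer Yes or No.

Yes

*Anna* is an R-expression; Principle C requires it to be free (not bound by any c-commanding expression).
— her: object of the clause headed by 'fired'; the pronoun does not c-command the R-expression — coreference allowed.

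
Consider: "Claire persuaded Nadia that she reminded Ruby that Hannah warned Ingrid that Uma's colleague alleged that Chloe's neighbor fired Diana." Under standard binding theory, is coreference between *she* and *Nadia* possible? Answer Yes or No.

Yes

*Nadia* is an R-expression; Principle C requires it to be free (not bound by any c-commanding expression).
— she: subject of the clause headed by 'reminded'; the pronoun does not c-command the R-expression — coreference allowed.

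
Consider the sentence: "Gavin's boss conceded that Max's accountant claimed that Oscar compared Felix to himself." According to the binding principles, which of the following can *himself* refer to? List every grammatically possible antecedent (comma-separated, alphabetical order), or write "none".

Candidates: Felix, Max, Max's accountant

Felix

*himself* is a reflexive; Principle A requires it to be bound within its binding domain — the clause headed by 'compared'.
— Felix: object of the clause headed by 'compared'; c-commands the reflexive within its binding domain — allowed (Principle A).
— Max: possessor inside the subject DP of the clause headed by 'claimed'; does not c-command the reflexive — cannot bind it (Principle A).
— Max's accountant: subject of the clause headed by 'claimed'; c-commands the reflexive but lies outside its binding domain — cannot bind it (Principle A).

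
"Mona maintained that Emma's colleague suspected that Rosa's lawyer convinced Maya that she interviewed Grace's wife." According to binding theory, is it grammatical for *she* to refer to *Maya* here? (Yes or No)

Yes

*Maya* is an R-expression; Principle C requires it to be free (not bound by any c-commanding expression).
— she: subject of the clause headed by 'interviewed'; the pronoun does not c-command the R-expression — coreference allowed.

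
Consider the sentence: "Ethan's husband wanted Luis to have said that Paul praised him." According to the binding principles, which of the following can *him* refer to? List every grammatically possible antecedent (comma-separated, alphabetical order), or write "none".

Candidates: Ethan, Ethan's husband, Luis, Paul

*him* is a pronoun; Principle B requires it to be free in its binding domain — the clause headed by 'praised'.
— Ethan: possessor inside the subject DP of the matrix clause; does not c-command the pronoun — Principle B does not apply; allowed.
— Ethan's husband: subject of the matrix clause; c-commands the pronoun but lies outside its binding domain — allowed.
— Luis: subject of the clause headed by 'said'; c-commands the pronoun but lies outside its binding domain — allowed.
— Paul: subject of the clause headed by 'praised'; c-commands the pronoun within its binding domain — blocked (Principle B).

Ethan, Ethan's husband, Luis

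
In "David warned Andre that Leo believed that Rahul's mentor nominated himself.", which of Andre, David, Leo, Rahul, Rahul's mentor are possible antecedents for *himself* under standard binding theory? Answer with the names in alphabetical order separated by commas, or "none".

Rahul's mentor

*himself* is a reflexive; Principle A requires it to be bound within its binding domain — the clause headed by 'nominated'.
— Andre: object of the matrix clause; c-commands the reflexive but lies outside its binding domain — cannot bind it (Principle A).
— David: subject of the matrix clause; c-commands the reflexive but lies outside its binding domain — cannot bind it (Principle A).
— Leo: subject of the clause headed by 'believed'; c-commands the reflexive but lies outside its binding domain — cannot bind it (Principle A).
— Rahul: possessor inside the subject DP of the clause headed by 'nominated'; does not c-command the reflexive — cannot bind it (Principle A).
— Rahul's mentor: subject of the clause headed by 'nominated'; c-commands the reflexive within its binding domain — allowed (Principle A).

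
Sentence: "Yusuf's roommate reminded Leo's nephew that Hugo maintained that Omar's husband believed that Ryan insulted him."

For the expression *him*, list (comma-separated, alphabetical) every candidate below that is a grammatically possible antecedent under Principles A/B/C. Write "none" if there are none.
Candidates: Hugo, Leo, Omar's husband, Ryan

*him* is a pronoun; Principle B requires it to be free in its binding domain — the clause headed by 'insulted'.
— Hugo: subject of the clause headed by 'maintained'; c-commands the pronoun but lies outside its binding domain — allowed.
— Leo: possessor inside the object DP of the matrix clause; does not c-command the pronoun — Principle B does not apply; allowed.
— Omar's husband: subject of the clause headed by 'believed'; c-commands the pronoun but lies outside its binding domain — allowed.
— Ryan: subject of the clause headed by 'insulted'; c-commands the pronoun within its binding domain — blocked (Principle B).

Hugo, Leo, Omar's husband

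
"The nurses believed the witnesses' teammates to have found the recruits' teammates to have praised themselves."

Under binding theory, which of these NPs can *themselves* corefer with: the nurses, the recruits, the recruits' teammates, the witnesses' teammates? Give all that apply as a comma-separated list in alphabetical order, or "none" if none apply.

*themselves* is a reflexive; Principle A requires it to be bound within its binding domain — the clause headed by 'praised'.
— the nurses: subject of the matrix clause; c-commands the reflexive but lies outside its binding domain — cannot bind it (Principle A).
— the recruits: possessor inside the subject DP of the clause headed by 'praised'; does not c-command the reflexive — cannot bind it (Principle A).
— the recruits' teammates: subject of the clause headed by 'praised'; c-commands the reflexive within its binding domain — allowed (Principle A).
— the witnesses' teammates: subject of the clause headed by 'found'; c-commands the reflexive but lies outside its binding domain — cannot bind it (Principle A).

the recruits' teammates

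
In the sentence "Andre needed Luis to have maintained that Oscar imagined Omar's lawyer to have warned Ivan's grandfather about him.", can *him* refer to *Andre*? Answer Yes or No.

*him* is a pronoun; Principle B requires it to be free in its binding domain — the clause headed by 'warned'.
— Andre: subject of the matrix clause; c-commands the pronoun but lies outside its binding domain — allowed.

Yes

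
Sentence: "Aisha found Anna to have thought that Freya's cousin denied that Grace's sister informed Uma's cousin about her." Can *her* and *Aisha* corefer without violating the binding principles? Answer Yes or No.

Yes

*Aisha* is an R-expression; Principle C requires it to be free (not bound by any c-commanding expression).
— her: second object of the clause headed by 'informed'; the pronoun does not c-command the R-expression — coreference allowed.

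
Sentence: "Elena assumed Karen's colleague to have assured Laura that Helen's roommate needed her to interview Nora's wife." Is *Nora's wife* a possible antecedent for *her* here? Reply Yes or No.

*her* is a pronoun; Principle B requires it to be free in its binding domain — the clause headed by 'needed'.
— Nora's wife: object of the clause headed by 'interview'; is c-commanded by the pronoun; coreference would bind this R-expression — blocked (Principle C).

No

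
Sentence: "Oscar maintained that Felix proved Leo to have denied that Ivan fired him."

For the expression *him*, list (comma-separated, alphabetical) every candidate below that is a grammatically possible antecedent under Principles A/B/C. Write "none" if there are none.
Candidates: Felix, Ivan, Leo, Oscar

Felix, Leo, Oscar

*him* is a pronoun; Principle B requires it to be free in its binding domain — the clause headed by 'fired'.
— Felix: subject of the clause headed by 'proved'; c-commands the pronoun but lies outside its binding domain — allowed.
— Ivan: subject of the clause headed by 'fired'; c-commands the pronoun within its binding domain — blocked (Principle B).
— Leo: subject of the clause headed by 'denied'; c-commands the pronoun but lies outside its binding domain — allowed.
— Oscar: subject of the matrix clause; c-commands the pronoun but lies outside its binding domain — allowed.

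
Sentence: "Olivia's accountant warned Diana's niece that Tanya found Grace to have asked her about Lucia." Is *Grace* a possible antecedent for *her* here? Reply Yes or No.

*her* is a pronoun; Principle B requires it to be free in its binding domain — the clause headed by 'asked'.
— Grace: subject of the clause headed by 'asked'; c-commands the pronoun within its binding domain — blocked (Principle B).

No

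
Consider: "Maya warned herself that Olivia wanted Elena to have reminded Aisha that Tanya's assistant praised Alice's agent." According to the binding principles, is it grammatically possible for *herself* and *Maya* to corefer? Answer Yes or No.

*herself* is a reflexive; Principle A requires it to be bound within its binding domain — the matrix clause.
— Maya: subject of the matrix clause; c-commands the reflexive within its binding domain — allowed (Principle A).

Yes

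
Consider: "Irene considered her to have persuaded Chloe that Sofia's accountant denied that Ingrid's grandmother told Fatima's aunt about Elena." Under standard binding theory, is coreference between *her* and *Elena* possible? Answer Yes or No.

*Elena* is an R-expression; Principle C requires it to be free (not bound by any c-commanding expression).
— her: subject of the clause headed by 'persuaded'; the pronoun c-commands the R-expression — coreference blocked (Principle C).

No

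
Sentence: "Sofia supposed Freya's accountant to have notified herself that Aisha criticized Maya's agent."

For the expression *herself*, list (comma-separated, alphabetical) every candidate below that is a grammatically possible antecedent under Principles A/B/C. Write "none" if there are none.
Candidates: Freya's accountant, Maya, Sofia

*herself* is a reflexive; Principle A requires it to be bound within its binding domain — the clause headed by 'notified'.
— Freya's accountant: subject of the clause headed by 'notified'; c-commands the reflexive within its binding domain — allowed (Principle A).
— Maya: possessor inside the object DP of the clause headed by 'criticized'; does not c-command the reflexive — cannot bind it (Principle A).
— Sofia: subject of the matrix clause; c-commands the reflexive but lies outside its binding domain — cannot bind it (Principle A).

Freya's accountant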